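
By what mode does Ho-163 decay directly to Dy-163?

ΔA = 163 − 163 = 0; ΔZ = 66 − 67 = -1.
A is unchanged and Z drops by 1 — a proton has become a neutron (β⁺ emission or electron capture).

beta-plus decay or electron capture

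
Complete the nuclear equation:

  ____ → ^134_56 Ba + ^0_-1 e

Cs-134

Conserve mass number: A = 134 + 0, so A = 134.
Conserve atomic number: Z = 56 − 1, so Z = 55.
Z = 55 is caesium, so the species is ^134_55 Cs.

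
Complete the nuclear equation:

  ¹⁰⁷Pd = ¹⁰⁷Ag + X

Conserve mass number: 107 = 107 + A, so A = 0.
Conserve atomic number: 46 = 47 + Z, so Z = -1.
A = 0 and Z = -1 is e⁻ — a beta-minus particle.

beta-minus particle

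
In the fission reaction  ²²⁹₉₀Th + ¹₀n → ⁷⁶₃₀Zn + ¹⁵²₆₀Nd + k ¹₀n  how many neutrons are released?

2

Conserve mass number: 230 = 76 + 152 + k, so k = 230 − 228 = 2.
Check atomic number: 90 = 30 + 60 + 0 = 90. ✓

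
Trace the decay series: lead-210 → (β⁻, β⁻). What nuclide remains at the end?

Po-210

Start: (A, Z) = (210, 82).
After β⁻: (210, 83).
After β⁻: (210, 84).
Z = 84 is polonium.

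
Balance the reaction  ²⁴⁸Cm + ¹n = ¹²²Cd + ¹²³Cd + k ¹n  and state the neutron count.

Conserve mass number: 249 = 122 + 123 + k, so k = 249 − 245 = 4.
Check atomic number: 96 = 48 + 48 + 0 = 96. ✓

4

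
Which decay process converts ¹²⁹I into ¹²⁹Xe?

ΔA = 129 − 129 = 0; ΔZ = 54 − 53 = +1.
A is unchanged and Z rises by 1 — a neutron has become a proton (β⁻ decay).

beta-minus decay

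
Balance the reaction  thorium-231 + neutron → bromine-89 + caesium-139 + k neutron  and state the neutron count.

Conserve mass number: 232 = 89 + 139 + k, so k = 232 − 228 = 4.
Check atomic number: 90 = 35 + 55 + 0 = 90. ✓

4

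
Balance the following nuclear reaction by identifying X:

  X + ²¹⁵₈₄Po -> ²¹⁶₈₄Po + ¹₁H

deuteron

Conserve mass number: A + 215 = 216 + 1, so A = 2.
Conserve atomic number: Z + 84 = 84 + 1, so Z = 1.
A = 2 and Z = 1 is ²₁H — a deuteron.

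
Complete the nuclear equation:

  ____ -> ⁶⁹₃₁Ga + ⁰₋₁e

Conserve mass number: A = 69 + 0, so A = 69.
Conserve atomic number: Z = 31 − 1, so Z = 30.
Z = 30 is zinc, so the species is ⁶⁹₃₀Zn.

Zn-69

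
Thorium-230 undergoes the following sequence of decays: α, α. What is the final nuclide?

Start: (A, Z) = (230, 90).
After α: (226, 88).
After α: (222, 86).
Z = 86 is radon.

Rn-222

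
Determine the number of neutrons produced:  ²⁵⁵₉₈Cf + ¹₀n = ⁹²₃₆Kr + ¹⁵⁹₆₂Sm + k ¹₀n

5

Conserve mass number: 256 = 92 + 159 + k, so k = 256 − 251 = 5.
Check atomic number: 98 = 36 + 62 + 0 = 98. ✓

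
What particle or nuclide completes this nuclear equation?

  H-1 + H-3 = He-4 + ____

Conserve mass number: 1 + 3 = 4 + A, so A = 0.
Conserve atomic number: 1 + 1 = 2 + Z, so Z = 0.
A = 0 and Z = 0 is γ — a gamma ray.

gamma ray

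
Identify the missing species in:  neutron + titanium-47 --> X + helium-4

Ca-44

Conserve mass number: 1 + 47 = A + 4, so A = 44.
Conserve atomic number: 0 + 22 = Z + 2, so Z = 20.
Z = 20 is calcium, so the species is calcium-44.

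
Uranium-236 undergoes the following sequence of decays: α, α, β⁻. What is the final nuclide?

Ac-228

Start: (A, Z) = (236, 92).
After α: (232, 90).
After α: (228, 88).
After β⁻: (228, 89).
Z = 89 is actinium.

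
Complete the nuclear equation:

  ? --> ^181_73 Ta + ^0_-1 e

Conserve mass number: A = 181 + 0, so A = 181.
Conserve atomic number: Z = 73 − 1, so Z = 72.
Z = 72 is hafnium, so the species is ^181_72 Hf.

Hf-181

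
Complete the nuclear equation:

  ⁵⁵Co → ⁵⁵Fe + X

positron

Conserve mass number: 55 = 55 + A, so A = 0.
Conserve atomic number: 27 = 26 + Z, so Z = 1.
A = 0 and Z = 1 is e⁺ — a positron.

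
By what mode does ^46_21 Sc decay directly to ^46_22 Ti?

ΔA = 46 − 46 = 0; ΔZ = 22 − 21 = +1.
A is unchanged and Z rises by 1 — a neutron has become a proton (β⁻ decay).

beta-minus decay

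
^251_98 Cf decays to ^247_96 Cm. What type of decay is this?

ΔA = 247 − 251 = -4; ΔZ = 96 − 98 = -2.
A drops by 4 and Z drops by 2 — the signature of alpha emission.

alpha decay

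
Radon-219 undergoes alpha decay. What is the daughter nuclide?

Alpha decay: mass number changes by -4, atomic number by -2.
A: 219 − 4 = 215; Z: 86 − 2 = 84.
Z = 84 is polonium, so the daughter is polonium-215.

Po-215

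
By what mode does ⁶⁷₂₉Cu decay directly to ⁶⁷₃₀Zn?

ΔA = 67 − 67 = 0; ΔZ = 30 − 29 = +1.
A is unchanged and Z rises by 1 — a neutron has become a proton (β⁻ decay).

beta-minus decay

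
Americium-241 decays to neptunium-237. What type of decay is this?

alpha decay

ΔA = 237 − 241 = -4; ΔZ = 93 − 95 = -2.
A drops by 4 and Z drops by 2 — the signature of alpha emission.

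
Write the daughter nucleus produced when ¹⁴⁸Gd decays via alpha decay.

Alpha decay: mass number changes by -4, atomic number by -2.
A: 148 − 4 = 144; Z: 64 − 2 = 62.
Z = 62 is samarium, so the daughter is ¹⁴⁴Sm.

Sm-144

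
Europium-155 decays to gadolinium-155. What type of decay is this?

ΔA = 155 − 155 = 0; ΔZ = 64 − 63 = +1.
A is unchanged and Z rises by 1 — a neutron has become a proton (β⁻ decay).

beta-minus decay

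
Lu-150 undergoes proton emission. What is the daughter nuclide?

Yb-149

Proton emission: mass number changes by -1, atomic number by -1.
A: 150 − 1 = 149; Z: 71 − 1 = 70.
Z = 70 is ytterbium, so the daughter is Yb-149.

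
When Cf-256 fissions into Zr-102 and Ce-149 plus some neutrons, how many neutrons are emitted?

Conserve mass number: 256 = 102 + 149 + k, so k = 256 − 251 = 5.
Check atomic number: 98 = 40 + 58 + 0 = 98. ✓

5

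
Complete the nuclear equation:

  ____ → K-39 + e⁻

Conserve mass number: A = 39 + 0, so A = 39.
Conserve atomic number: Z = 19 − 1, so Z = 18.
Z = 18 is argon, so the species is Ar-39.

Ar-39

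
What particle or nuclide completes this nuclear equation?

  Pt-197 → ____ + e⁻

Au-197

Conserve mass number: 197 = A + 0, so A = 197.
Conserve atomic number: 78 = Z − 1, so Z = 79.
Z = 79 is gold, so the species is Au-197.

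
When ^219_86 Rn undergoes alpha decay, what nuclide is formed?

Alpha decay: mass number changes by -4, atomic number by -2.
A: 219 − 4 = 215; Z: 86 − 2 = 84.
Z = 84 is polonium, so the daughter is ^215_84 Po.

Po-215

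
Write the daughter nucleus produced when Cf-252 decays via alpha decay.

Alpha decay: mass number changes by -4, atomic number by -2.
A: 252 − 4 = 248; Z: 98 − 2 = 96.
Z = 96 is curium, so the daughter is Cm-248.

Cm-248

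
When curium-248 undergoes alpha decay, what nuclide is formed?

Pu-244

Alpha decay: mass number changes by -4, atomic number by -2.
A: 248 − 4 = 244; Z: 96 − 2 = 94.
Z = 94 is plutonium, so the daughter is plutonium-244.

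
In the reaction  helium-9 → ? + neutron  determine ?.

He-8

Conserve mass number: 9 = A + 1, so A = 8.
Conserve atomic number: 2 = Z + 0, so Z = 2.
Z = 2 is helium, so the species is helium-8.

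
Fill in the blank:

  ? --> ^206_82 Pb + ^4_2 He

Po-210

Conserve mass number: A = 206 + 4, so A = 210.
Conserve atomic number: Z = 82 + 2, so Z = 84.
Z = 84 is polonium, so the species is ^210_84 Po.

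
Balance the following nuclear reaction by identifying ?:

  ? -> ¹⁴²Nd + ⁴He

Conserve mass number: A = 142 + 4, so A = 146.
Conserve atomic number: Z = 60 + 2, so Z = 62.
Z = 62 is samarium, so the species is ¹⁴⁶Sm.

Sm-146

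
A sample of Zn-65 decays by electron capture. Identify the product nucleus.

Electron capture: mass number changes by +0, atomic number by -1.
A: 65 = 65; Z: 30 − 1 = 29.
Z = 29 is copper, so the daughter is Cu-65.

Cu-65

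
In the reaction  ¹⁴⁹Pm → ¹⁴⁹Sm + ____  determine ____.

beta-minus particle

Conserve mass number: 149 = 149 + A, so A = 0.
Conserve atomic number: 61 = 62 + Z, so Z = -1.
A = 0 and Z = -1 is e⁻ — a beta-minus particle.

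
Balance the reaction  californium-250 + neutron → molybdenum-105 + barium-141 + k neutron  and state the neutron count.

5

Conserve mass number: 251 = 105 + 141 + k, so k = 251 − 246 = 5.
Check atomic number: 98 = 42 + 56 + 0 = 98. ✓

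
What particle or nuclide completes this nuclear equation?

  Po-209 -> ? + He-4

Pb-205

Conserve mass number: 209 = A + 4, so A = 205.
Conserve atomic number: 84 = Z + 2, so Z = 82.
Z = 82 is lead, so the species is Pb-205.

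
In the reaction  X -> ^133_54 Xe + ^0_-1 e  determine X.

I-133

Conserve mass number: A = 133 + 0, so A = 133.
Conserve atomic number: Z = 54 − 1, so Z = 53.
Z = 53 is iodine, so the species is ^133_53 I.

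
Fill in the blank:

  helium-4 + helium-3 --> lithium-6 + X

Conserve mass number: 4 + 3 = 6 + A, so A = 1.
Conserve atomic number: 2 + 2 = 3 + Z, so Z = 1.
A = 1 and Z = 1 is hydrogen-1 — a proton.

proton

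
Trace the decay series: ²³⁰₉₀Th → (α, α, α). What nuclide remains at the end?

Po-218

Start: (A, Z) = (230, 90).
After α: (226, 88).
After α: (222, 86).
After α: (218, 84).
Z = 84 is polonium.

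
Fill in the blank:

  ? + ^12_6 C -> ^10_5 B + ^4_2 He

Conserve mass number: A + 12 = 10 + 4, so A = 2.
Conserve atomic number: Z + 6 = 5 + 2, so Z = 1.
A = 2 and Z = 1 is ^2_1 H — a deuteron.

deuteron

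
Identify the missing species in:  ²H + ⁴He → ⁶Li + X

gamma ray

Conserve mass number: 2 + 4 = 6 + A, so A = 0.
Conserve atomic number: 1 + 2 = 3 + Z, so Z = 0.
A = 0 and Z = 0 is γ — a gamma ray.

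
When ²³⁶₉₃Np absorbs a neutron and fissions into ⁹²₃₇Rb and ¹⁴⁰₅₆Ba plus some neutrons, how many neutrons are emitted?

Conserve mass number: 237 = 92 + 140 + k, so k = 237 − 232 = 5.
Check atomic number: 93 = 37 + 56 + 0 = 93. ✓

5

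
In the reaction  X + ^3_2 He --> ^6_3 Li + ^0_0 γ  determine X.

triton

Conserve mass number: A + 3 = 6 + 0, so A = 3.
Conserve atomic number: Z + 2 = 3 + 0, so Z = 1.
A = 3 and Z = 1 is ^3_1 H — a triton.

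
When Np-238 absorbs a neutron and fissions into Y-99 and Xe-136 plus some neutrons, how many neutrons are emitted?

Conserve mass number: 239 = 99 + 136 + k, so k = 239 − 235 = 4.
Check atomic number: 93 = 39 + 54 + 0 = 93. ✓

4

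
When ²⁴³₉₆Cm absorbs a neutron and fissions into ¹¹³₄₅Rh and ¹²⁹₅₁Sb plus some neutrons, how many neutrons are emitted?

Conserve mass number: 244 = 113 + 129 + k, so k = 244 − 242 = 2.
Check atomic number: 96 = 45 + 51 + 0 = 96. ✓

2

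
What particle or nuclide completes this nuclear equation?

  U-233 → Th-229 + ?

Conserve mass number: 233 = 229 + A, so A = 4.
Conserve atomic number: 92 = 90 + Z, so Z = 2.
A = 4 and Z = 2 is He-4 — an alpha particle.

alpha particle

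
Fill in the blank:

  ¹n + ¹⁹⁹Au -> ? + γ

Au-200

Conserve mass number: 1 + 199 = A + 0, so A = 200.
Conserve atomic number: 0 + 79 = Z + 0, so Z = 79.
Z = 79 is gold, so the species is ²⁰⁰Au.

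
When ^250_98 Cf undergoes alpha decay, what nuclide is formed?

Alpha decay: mass number changes by -4, atomic number by -2.
A: 250 − 4 = 246; Z: 98 − 2 = 96.
Z = 96 is curium, so the daughter is ^246_96 Cm.

Cm-246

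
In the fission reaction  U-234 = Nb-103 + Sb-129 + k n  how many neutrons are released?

2

Conserve mass number: 234 = 103 + 129 + k, so k = 234 − 232 = 2.
Check atomic number: 92 = 41 + 51 + 0 = 92. ✓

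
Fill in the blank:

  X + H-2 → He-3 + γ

proton

Conserve mass number: A + 2 = 3 + 0, so A = 1.
Conserve atomic number: Z + 1 = 2 + 0, so Z = 1.
A = 1 and Z = 1 is H-1 — a proton.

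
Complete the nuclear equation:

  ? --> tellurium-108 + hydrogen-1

I-109

Conserve mass number: A = 108 + 1, so A = 109.
Conserve atomic number: Z = 52 + 1, so Z = 53.
Z = 53 is iodine, so the species is iodine-109.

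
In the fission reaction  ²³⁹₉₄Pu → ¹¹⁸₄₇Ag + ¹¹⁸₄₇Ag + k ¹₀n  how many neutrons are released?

Conserve mass number: 239 = 118 + 118 + k, so k = 239 − 236 = 3.
Check atomic number: 94 = 47 + 47 + 0 = 94. ✓

3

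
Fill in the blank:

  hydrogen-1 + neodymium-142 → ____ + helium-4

Conserve mass number: 1 + 142 = A + 4, so A = 139.
Conserve atomic number: 1 + 60 = Z + 2, so Z = 59.
Z = 59 is praseodymium, so the species is praseodymium-139.

Pr-139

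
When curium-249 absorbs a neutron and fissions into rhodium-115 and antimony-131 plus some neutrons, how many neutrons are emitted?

4

Conserve mass number: 250 = 115 + 131 + k, so k = 250 − 246 = 4.
Check atomic number: 96 = 45 + 51 + 0 = 96. ✓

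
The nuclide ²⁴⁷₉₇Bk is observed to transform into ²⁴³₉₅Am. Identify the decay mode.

alpha decay

ΔA = 243 − 247 = -4; ΔZ = 95 − 97 = -2.
A drops by 4 and Z drops by 2 — the signature of alpha emission.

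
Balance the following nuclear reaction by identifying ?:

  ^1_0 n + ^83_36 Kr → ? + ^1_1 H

Br-83

Conserve mass number: 1 + 83 = A + 1, so A = 83.
Conserve atomic number: 0 + 36 = Z + 1, so Z = 35.
Z = 35 is bromine, so the species is ^83_35 Br.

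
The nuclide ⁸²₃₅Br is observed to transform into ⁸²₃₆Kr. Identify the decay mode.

beta-minus decay

ΔA = 82 − 82 = 0; ΔZ = 36 − 35 = +1.
A is unchanged and Z rises by 1 — a neutron has become a proton (β⁻ decay).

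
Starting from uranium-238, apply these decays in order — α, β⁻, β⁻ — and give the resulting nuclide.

U-234

Start: (A, Z) = (238, 92).
After α: (234, 90).
After β⁻: (234, 91).
After β⁻: (234, 92).
Z = 92 is uranium.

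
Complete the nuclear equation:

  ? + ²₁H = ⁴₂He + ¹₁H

He-3

Conserve mass number: A + 2 = 4 + 1, so A = 3.
Conserve atomic number: Z + 1 = 2 + 1, so Z = 2.
Z = 2 is helium, so the species is ³₂He.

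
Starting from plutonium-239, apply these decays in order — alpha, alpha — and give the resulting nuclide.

Start: (A, Z) = (239, 94).
After α: (235, 92).
After α: (231, 90).
Z = 90 is thorium.

Th-231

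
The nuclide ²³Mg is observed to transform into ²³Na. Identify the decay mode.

ΔA = 23 − 23 = 0; ΔZ = 11 − 12 = -1.
A is unchanged and Z drops by 1 — a proton has become a neutron (β⁺ emission or electron capture).

beta-plus decay or electron capture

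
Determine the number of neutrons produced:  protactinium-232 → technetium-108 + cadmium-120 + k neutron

4

Conserve mass number: 232 = 108 + 120 + k, so k = 232 − 228 = 4.
Check atomic number: 91 = 43 + 48 + 0 = 91. ✓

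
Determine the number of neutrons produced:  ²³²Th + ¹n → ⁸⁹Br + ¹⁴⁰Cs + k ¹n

Conserve mass number: 233 = 89 + 140 + k, so k = 233 − 229 = 4.
Check atomic number: 90 = 35 + 55 + 0 = 90. ✓

4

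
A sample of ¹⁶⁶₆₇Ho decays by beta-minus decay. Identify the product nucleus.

Er-166

Beta-minus decay: mass number changes by +0, atomic number by +1.
A: 166 = 166; Z: 67 + 1 = 68.
Z = 68 is erbium, so the daughter is ¹⁶⁶₆₈Er.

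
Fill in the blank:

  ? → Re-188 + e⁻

W-188

Conserve mass number: A = 188 + 0, so A = 188.
Conserve atomic number: Z = 75 − 1, so Z = 74.
Z = 74 is tungsten, so the species is W-188.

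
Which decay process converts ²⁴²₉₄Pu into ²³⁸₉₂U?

alpha decay

ΔA = 238 − 242 = -4; ΔZ = 92 − 94 = -2.
A drops by 4 and Z drops by 2 — the signature of alpha emission.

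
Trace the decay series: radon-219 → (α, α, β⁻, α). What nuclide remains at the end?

Start: (A, Z) = (219, 86).
After α: (215, 84).
After α: (211, 82).
After β⁻: (211, 83).
After α: (207, 81).
Z = 81 is thallium.

Tl-207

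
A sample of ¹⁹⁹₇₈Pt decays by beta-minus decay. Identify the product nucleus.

Au-199

Beta-minus decay: mass number changes by +0, atomic number by +1.
A: 199 = 199; Z: 78 + 1 = 79.
Z = 79 is gold, so the daughter is ¹⁹⁹₇₉Au.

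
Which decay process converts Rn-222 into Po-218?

ΔA = 218 − 222 = -4; ΔZ = 84 − 86 = -2.
A drops by 4 and Z drops by 2 — the signature of alpha emission.

alpha decay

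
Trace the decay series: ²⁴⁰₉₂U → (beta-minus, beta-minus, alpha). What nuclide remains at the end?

U-236

Start: (A, Z) = (240, 92).
After β⁻: (240, 93).
After β⁻: (240, 94).
After α: (236, 92).
Z = 92 is uranium.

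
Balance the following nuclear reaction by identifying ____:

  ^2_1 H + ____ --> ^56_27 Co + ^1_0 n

Conserve mass number: 2 + A = 56 + 1, so A = 55.
Conserve atomic number: 1 + Z = 27 + 0, so Z = 26.
Z = 26 is iron, so the species is ^55_26 Fe.

Fe-55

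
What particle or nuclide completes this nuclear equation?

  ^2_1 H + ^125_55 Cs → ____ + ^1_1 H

Conserve mass number: 2 + 125 = A + 1, so A = 126.
Conserve atomic number: 1 + 55 = Z + 1, so Z = 55.
Z = 55 is caesium, so the species is ^126_55 Cs.

Cs-126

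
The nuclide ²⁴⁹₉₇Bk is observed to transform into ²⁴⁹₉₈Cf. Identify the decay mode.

ΔA = 249 − 249 = 0; ΔZ = 98 − 97 = +1.
A is unchanged and Z rises by 1 — a neutron has become a proton (β⁻ decay).

beta-minus decay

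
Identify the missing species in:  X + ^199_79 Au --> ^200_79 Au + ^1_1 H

deuteron

Conserve mass number: A + 199 = 200 + 1, so A = 2.
Conserve atomic number: Z + 79 = 79 + 1, so Z = 1.
A = 2 and Z = 1 is ^2_1 H — a deuteron.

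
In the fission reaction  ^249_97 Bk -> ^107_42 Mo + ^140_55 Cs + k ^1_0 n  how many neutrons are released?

2

Conserve mass number: 249 = 107 + 140 + k, so k = 249 − 247 = 2.
Check atomic number: 97 = 42 + 55 + 0 = 97. ✓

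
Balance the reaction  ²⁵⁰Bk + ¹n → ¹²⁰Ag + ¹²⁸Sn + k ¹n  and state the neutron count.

3

Conserve mass number: 251 = 120 + 128 + k, so k = 251 − 248 = 3.
Check atomic number: 97 = 47 + 50 + 0 = 97. ✓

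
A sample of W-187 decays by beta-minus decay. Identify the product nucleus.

Beta-minus decay: mass number changes by +0, atomic number by +1.
A: 187 = 187; Z: 74 + 1 = 75.
Z = 75 is rhenium, so the daughter is Re-187.

Re-187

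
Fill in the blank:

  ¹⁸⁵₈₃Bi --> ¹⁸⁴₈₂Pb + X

proton

Conserve mass number: 185 = 184 + A, so A = 1.
Conserve atomic number: 83 = 82 + Z, so Z = 1.
A = 1 and Z = 1 is ¹₁H — a proton.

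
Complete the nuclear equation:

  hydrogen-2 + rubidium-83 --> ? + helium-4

Kr-81

Conserve mass number: 2 + 83 = A + 4, so A = 81.
Conserve atomic number: 1 + 37 = Z + 2, so Z = 36.
Z = 36 is krypton, so the species is krypton-81.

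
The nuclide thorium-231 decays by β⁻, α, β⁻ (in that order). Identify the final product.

Start: (A, Z) = (231, 90).
After β⁻: (231, 91).
After α: (227, 89).
After β⁻: (227, 90).
Z = 90 is thorium.

Th-227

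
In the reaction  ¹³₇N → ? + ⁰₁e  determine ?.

C-13

Conserve mass number: 13 = A + 0, so A = 13.
Conserve atomic number: 7 = Z + 1, so Z = 6.
Z = 6 is carbon, so the species is ¹³₆C.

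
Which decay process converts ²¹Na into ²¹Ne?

ΔA = 21 − 21 = 0; ΔZ = 10 − 11 = -1.
A is unchanged and Z drops by 1 — a proton has become a neutron (β⁺ emission or electron capture).

beta-plus decay or electron capture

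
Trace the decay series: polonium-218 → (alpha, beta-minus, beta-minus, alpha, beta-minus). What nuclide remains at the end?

Bi-210

Start: (A, Z) = (218, 84).
After α: (214, 82).
After β⁻: (214, 83).
After β⁻: (214, 84).
After α: (210, 82).
After β⁻: (210, 83).
Z = 83 is bismuth.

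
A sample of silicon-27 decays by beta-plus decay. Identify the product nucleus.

Al-27

Beta-plus decay: mass number changes by +0, atomic number by -1.
A: 27 = 27; Z: 14 − 1 = 13.
Z = 13 is aluminium, so the daughter is aluminium-27.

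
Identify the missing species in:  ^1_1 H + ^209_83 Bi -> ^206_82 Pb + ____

alpha particle

Conserve mass number: 1 + 209 = 206 + A, so A = 4.
Conserve atomic number: 1 + 83 = 82 + Z, so Z = 2.
A = 4 and Z = 2 is ^4_2 He — an alpha particle.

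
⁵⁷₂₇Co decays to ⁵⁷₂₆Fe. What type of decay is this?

beta-plus decay or electron capture

ΔA = 57 − 57 = 0; ΔZ = 26 − 27 = -1.
A is unchanged and Z drops by 1 — a proton has become a neutron (β⁺ emission or electron capture).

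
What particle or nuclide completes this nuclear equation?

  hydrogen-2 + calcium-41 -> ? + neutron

Sc-42

Conserve mass number: 2 + 41 = A + 1, so A = 42.
Conserve atomic number: 1 + 20 = Z + 0, so Z = 21.
Z = 21 is scandium, so the species is scandium-42.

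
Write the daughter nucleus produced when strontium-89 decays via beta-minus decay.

Beta-minus decay: mass number changes by +0, atomic number by +1.
A: 89 = 89; Z: 38 + 1 = 39.
Z = 39 is yttrium, so the daughter is yttrium-89.

Y-89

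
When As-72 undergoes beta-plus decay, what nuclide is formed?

Ge-72

Beta-plus decay: mass number changes by +0, atomic number by -1.
A: 72 = 72; Z: 33 − 1 = 32.
Z = 32 is germanium, so the daughter is Ge-72.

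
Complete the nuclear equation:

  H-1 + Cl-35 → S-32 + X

Conserve mass number: 1 + 35 = 32 + A, so A = 4.
Conserve atomic number: 1 + 17 = 16 + Z, so Z = 2.
A = 4 and Z = 2 is He-4 — an alpha particle.

alpha particle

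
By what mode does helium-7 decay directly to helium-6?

ΔA = 6 − 7 = -1; ΔZ = 2 − 2 = +0.
A drops by 1 with Z unchanged — a neutron was emitted.

neutron emission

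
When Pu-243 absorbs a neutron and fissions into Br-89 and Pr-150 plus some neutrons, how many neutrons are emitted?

Conserve mass number: 244 = 89 + 150 + k, so k = 244 − 239 = 5.
Check atomic number: 94 = 35 + 59 + 0 = 94. ✓

5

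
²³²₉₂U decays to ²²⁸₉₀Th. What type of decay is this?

ΔA = 228 − 232 = -4; ΔZ = 90 − 92 = -2.
A drops by 4 and Z drops by 2 — the signature of alpha emission.

alpha decay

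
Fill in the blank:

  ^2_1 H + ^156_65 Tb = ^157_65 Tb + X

proton

Conserve mass number: 2 + 156 = 157 + A, so A = 1.
Conserve atomic number: 1 + 65 = 65 + Z, so Z = 1.
A = 1 and Z = 1 is ^1_1 H — a proton.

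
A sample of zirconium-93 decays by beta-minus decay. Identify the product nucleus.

Beta-minus decay: mass number changes by +0, atomic number by +1.
A: 93 = 93; Z: 40 + 1 = 41.
Z = 41 is niobium, so the daughter is niobium-93.

Nb-93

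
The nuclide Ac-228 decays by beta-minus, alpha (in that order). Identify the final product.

Start: (A, Z) = (228, 89).
After β⁻: (228, 90).
After α: (224, 88).
Z = 88 is radium.

Ra-224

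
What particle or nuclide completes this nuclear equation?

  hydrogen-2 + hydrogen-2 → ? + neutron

He-3

Conserve mass number: 2 + 2 = A + 1, so A = 3.
Conserve atomic number: 1 + 1 = Z + 0, so Z = 2.
Z = 2 is helium, so the species is helium-3.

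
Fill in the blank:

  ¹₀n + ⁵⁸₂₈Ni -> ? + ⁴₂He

Fe-55

Conserve mass number: 1 + 58 = A + 4, so A = 55.
Conserve atomic number: 0 + 28 = Z + 2, so Z = 26.
Z = 26 is iron, so the species is ⁵⁵₂₆Fe.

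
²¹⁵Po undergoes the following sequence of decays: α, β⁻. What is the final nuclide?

Start: (A, Z) = (215, 84).
After α: (211, 82).
After β⁻: (211, 83).
Z = 83 is bismuth.

Bi-211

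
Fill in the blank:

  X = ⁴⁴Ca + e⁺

Conserve mass number: A = 44 + 0, so A = 44.
Conserve atomic number: Z = 20 + 1, so Z = 21.
Z = 21 is scandium, so the species is ⁴⁴Sc.

Sc-44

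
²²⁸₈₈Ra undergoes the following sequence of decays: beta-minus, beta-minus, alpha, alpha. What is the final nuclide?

Rn-220

Start: (A, Z) = (228, 88).
After β⁻: (228, 89).
After β⁻: (228, 90).
After α: (224, 88).
After α: (220, 86).
Z = 86 is radon.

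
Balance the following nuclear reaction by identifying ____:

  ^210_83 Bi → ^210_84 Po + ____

beta-minus particle

Conserve mass number: 210 = 210 + A, so A = 0.
Conserve atomic number: 83 = 84 + Z, so Z = -1.
A = 0 and Z = -1 is ^0_-1 e — a beta-minus particle.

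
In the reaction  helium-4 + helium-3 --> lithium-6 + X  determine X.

proton

Conserve mass number: 4 + 3 = 6 + A, so A = 1.
Conserve atomic number: 2 + 2 = 3 + Z, so Z = 1.
A = 1 and Z = 1 is hydrogen-1 — a proton.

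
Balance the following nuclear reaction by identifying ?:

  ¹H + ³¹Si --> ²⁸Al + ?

Conserve mass number: 1 + 31 = 28 + A, so A = 4.
Conserve atomic number: 1 + 14 = 13 + Z, so Z = 2.
A = 4 and Z = 2 is ⁴He — an alpha particle.

alpha particle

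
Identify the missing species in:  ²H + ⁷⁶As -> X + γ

Conserve mass number: 2 + 76 = A + 0, so A = 78.
Conserve atomic number: 1 + 33 = Z + 0, so Z = 34.
Z = 34 is selenium, so the species is ⁷⁸Se.

Se-78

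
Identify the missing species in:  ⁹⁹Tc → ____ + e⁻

Conserve mass number: 99 = A + 0, so A = 99.
Conserve atomic number: 43 = Z − 1, so Z = 44.
Z = 44 is ruthenium, so the species is ⁹⁹Ru.

Ru-99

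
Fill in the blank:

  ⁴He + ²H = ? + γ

Li-6

Conserve mass number: 4 + 2 = A + 0, so A = 6.
Conserve atomic number: 2 + 1 = Z + 0, so Z = 3.
Z = 3 is lithium, so the species is ⁶Li.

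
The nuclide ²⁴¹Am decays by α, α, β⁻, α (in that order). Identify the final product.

Start: (A, Z) = (241, 95).
After α: (237, 93).
After α: (233, 91).
After β⁻: (233, 92).
After α: (229, 90).
Z = 90 is thorium.

Th-229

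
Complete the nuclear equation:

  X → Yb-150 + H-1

Conserve mass number: A = 150 + 1, so A = 151.
Conserve atomic number: Z = 70 + 1, so Z = 71.
Z = 71 is lutetium, so the species is Lu-151.

Lu-151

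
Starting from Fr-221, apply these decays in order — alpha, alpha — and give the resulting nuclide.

Bi-213

Start: (A, Z) = (221, 87).
After α: (217, 85).
After α: (213, 83).
Z = 83 is bismuth.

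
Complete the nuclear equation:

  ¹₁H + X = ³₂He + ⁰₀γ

Conserve mass number: 1 + A = 3 + 0, so A = 2.
Conserve atomic number: 1 + Z = 2 + 0, so Z = 1.
A = 2 and Z = 1 is ²₁H — a deuteron.

deuteron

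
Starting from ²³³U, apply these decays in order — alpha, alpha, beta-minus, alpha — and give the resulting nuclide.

Fr-221

Start: (A, Z) = (233, 92).
After α: (229, 90).
After α: (225, 88).
After β⁻: (225, 89).
After α: (221, 87).
Z = 87 is francium.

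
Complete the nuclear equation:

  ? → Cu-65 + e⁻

Ni-65

Conserve mass number: A = 65 + 0, so A = 65.
Conserve atomic number: Z = 29 − 1, so Z = 28.
Z = 28 is nickel, so the species is Ni-65.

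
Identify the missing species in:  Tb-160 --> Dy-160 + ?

Conserve mass number: 160 = 160 + A, so A = 0.
Conserve atomic number: 65 = 66 + Z, so Z = -1.
A = 0 and Z = -1 is e⁻ — a beta-minus particle.

beta-minus particle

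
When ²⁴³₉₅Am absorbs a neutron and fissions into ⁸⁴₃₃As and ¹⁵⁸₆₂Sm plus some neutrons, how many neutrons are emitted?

2

Conserve mass number: 244 = 84 + 158 + k, so k = 244 − 242 = 2.
Check atomic number: 95 = 33 + 62 + 0 = 95. ✓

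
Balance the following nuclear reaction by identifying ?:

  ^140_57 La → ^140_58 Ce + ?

Conserve mass number: 140 = 140 + A, so A = 0.
Conserve atomic number: 57 = 58 + Z, so Z = -1.
A = 0 and Z = -1 is ^0_-1 e — a beta-minus particle.

beta-minus particle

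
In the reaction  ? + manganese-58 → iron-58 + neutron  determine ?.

proton

Conserve mass number: A + 58 = 58 + 1, so A = 1.
Conserve atomic number: Z + 25 = 26 + 0, so Z = 1.
A = 1 and Z = 1 is hydrogen-1 — a proton.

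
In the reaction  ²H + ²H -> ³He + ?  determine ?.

neutron

Conserve mass number: 2 + 2 = 3 + A, so A = 1.
Conserve atomic number: 1 + 1 = 2 + Z, so Z = 0.
A = 1 and Z = 0 is ¹n — a neutron.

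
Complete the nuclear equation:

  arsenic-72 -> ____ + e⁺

Ge-72

Conserve mass number: 72 = A + 0, so A = 72.
Conserve atomic number: 33 = Z + 1, so Z = 32.
Z = 32 is germanium, so the species is germanium-72.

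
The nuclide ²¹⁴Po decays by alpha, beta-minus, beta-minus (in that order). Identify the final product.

Po-210

Start: (A, Z) = (214, 84).
After α: (210, 82).
After β⁻: (210, 83).
After β⁻: (210, 84).
Z = 84 is polonium.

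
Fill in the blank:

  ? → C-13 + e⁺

N-13

Conserve mass number: A = 13 + 0, so A = 13.
Conserve atomic number: Z = 6 + 1, so Z = 7.
Z = 7 is nitrogen, so the species is N-13.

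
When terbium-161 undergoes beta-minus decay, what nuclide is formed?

Dy-161

Beta-minus decay: mass number changes by +0, atomic number by +1.
A: 161 = 161; Z: 65 + 1 = 66.
Z = 66 is dysprosium, so the daughter is dysprosium-161.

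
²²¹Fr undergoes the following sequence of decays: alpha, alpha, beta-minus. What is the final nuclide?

Start: (A, Z) = (221, 87).
After α: (217, 85).
After α: (213, 83).
After β⁻: (213, 84).
Z = 84 is polonium.

Po-213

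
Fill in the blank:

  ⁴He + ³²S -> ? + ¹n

Ar-35

Conserve mass number: 4 + 32 = A + 1, so A = 35.
Conserve atomic number: 2 + 16 = Z + 0, so Z = 18.
Z = 18 is argon, so the species is ³⁵Ar.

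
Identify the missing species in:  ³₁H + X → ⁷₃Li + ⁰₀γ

alpha particle

Conserve mass number: 3 + A = 7 + 0, so A = 4.
Conserve atomic number: 1 + Z = 3 + 0, so Z = 2.
A = 4 and Z = 2 is ⁴₂He — an alpha particle.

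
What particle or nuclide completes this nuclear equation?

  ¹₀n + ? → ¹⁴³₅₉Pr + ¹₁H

Conserve mass number: 1 + A = 143 + 1, so A = 143.
Conserve atomic number: 0 + Z = 59 + 1, so Z = 60.
Z = 60 is neodymium, so the species is ¹⁴³₆₀Nd.

Nd-143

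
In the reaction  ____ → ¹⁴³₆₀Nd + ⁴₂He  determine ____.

Sm-147

Conserve mass number: A = 143 + 4, so A = 147.
Conserve atomic number: Z = 60 + 2, so Z = 62.
Z = 62 is samarium, so the species is ¹⁴⁷₆₂Sm.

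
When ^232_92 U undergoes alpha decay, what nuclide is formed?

Alpha decay: mass number changes by -4, atomic number by -2.
A: 232 − 4 = 228; Z: 92 − 2 = 90.
Z = 90 is thorium, so the daughter is ^228_90 Th.

Th-228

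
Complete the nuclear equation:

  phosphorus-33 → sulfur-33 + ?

Conserve mass number: 33 = 33 + A, so A = 0.
Conserve atomic number: 15 = 16 + Z, so Z = -1.
A = 0 and Z = -1 is e⁻ — a beta-minus particle.

beta-minus particle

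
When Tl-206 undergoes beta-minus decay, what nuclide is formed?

Beta-minus decay: mass number changes by +0, atomic number by +1.
A: 206 = 206; Z: 81 + 1 = 82.
Z = 82 is lead, so the daughter is Pb-206.

Pb-206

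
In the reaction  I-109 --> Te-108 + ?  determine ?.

Conserve mass number: 109 = 108 + A, so A = 1.
Conserve atomic number: 53 = 52 + Z, so Z = 1.
A = 1 and Z = 1 is H-1 — a proton.

proton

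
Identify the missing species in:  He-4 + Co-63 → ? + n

Conserve mass number: 4 + 63 = A + 1, so A = 66.
Conserve atomic number: 2 + 27 = Z + 0, so Z = 29.
Z = 29 is copper, so the species is Cu-66.

Cu-66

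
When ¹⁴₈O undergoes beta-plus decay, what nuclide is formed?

Beta-plus decay: mass number changes by +0, atomic number by -1.
A: 14 = 14; Z: 8 − 1 = 7.
Z = 7 is nitrogen, so the daughter is ¹⁴₇N.

N-14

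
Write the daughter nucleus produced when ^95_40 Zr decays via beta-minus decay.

Beta-minus decay: mass number changes by +0, atomic number by +1.
A: 95 = 95; Z: 40 + 1 = 41.
Z = 41 is niobium, so the daughter is ^95_41 Nb.

Nb-95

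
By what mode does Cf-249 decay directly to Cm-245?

ΔA = 245 − 249 = -4; ΔZ = 96 − 98 = -2.
A drops by 4 and Z drops by 2 — the signature of alpha emission.

alpha decay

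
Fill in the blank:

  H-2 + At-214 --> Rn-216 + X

gamma ray

Conserve mass number: 2 + 214 = 216 + A, so A = 0.
Conserve atomic number: 1 + 85 = 86 + Z, so Z = 0.
A = 0 and Z = 0 is γ — a gamma ray.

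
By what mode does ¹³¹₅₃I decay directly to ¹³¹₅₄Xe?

beta-minus decay

ΔA = 131 − 131 = 0; ΔZ = 54 − 53 = +1.
A is unchanged and Z rises by 1 — a neutron has become a proton (β⁻ decay).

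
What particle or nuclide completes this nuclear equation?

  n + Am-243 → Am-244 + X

Conserve mass number: 1 + 243 = 244 + A, so A = 0.
Conserve atomic number: 0 + 95 = 95 + Z, so Z = 0.
A = 0 and Z = 0 is γ — a gamma ray.

gamma ray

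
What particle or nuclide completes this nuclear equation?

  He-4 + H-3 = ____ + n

Conserve mass number: 4 + 3 = A + 1, so A = 6.
Conserve atomic number: 2 + 1 = Z + 0, so Z = 3.
Z = 3 is lithium, so the species is Li-6.

Li-6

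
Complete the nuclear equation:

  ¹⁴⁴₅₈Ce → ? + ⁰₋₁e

Pr-144

Conserve mass number: 144 = A + 0, so A = 144.
Conserve atomic number: 58 = Z − 1, so Z = 59.
Z = 59 is praseodymium, so the species is ¹⁴⁴₅₉Pr.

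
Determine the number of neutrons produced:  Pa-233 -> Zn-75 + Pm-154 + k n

Conserve mass number: 233 = 75 + 154 + k, so k = 233 − 229 = 4.
Check atomic number: 91 = 30 + 61 + 0 = 91. ✓

4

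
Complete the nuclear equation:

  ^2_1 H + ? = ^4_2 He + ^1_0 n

triton

Conserve mass number: 2 + A = 4 + 1, so A = 3.
Conserve atomic number: 1 + Z = 2 + 0, so Z = 1.
A = 3 and Z = 1 is ^3_1 H — a triton.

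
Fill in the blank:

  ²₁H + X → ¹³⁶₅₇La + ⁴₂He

Ce-138

Conserve mass number: 2 + A = 136 + 4, so A = 138.
Conserve atomic number: 1 + Z = 57 + 2, so Z = 58.
Z = 58 is cerium, so the species is ¹³⁸₅₈Ce.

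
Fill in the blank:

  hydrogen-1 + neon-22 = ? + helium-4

Conserve mass number: 1 + 22 = A + 4, so A = 19.
Conserve atomic number: 1 + 10 = Z + 2, so Z = 9.
Z = 9 is fluorine, so the species is fluorine-19.

F-19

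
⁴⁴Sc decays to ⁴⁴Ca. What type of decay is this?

ΔA = 44 − 44 = 0; ΔZ = 20 − 21 = -1.
A is unchanged and Z drops by 1 — a proton has become a neutron (β⁺ emission or electron capture).

beta-plus decay or electron capture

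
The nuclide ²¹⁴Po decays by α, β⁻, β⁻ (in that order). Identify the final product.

Po-210

Start: (A, Z) = (214, 84).
After α: (210, 82).
After β⁻: (210, 83).
After β⁻: (210, 84).
Z = 84 is polonium.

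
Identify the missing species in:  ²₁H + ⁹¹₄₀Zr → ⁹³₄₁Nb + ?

gamma ray

Conserve mass number: 2 + 91 = 93 + A, so A = 0.
Conserve atomic number: 1 + 40 = 41 + Z, so Z = 0.
A = 0 and Z = 0 is ⁰₀γ — a gamma ray.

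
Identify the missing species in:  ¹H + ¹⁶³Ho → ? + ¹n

Conserve mass number: 1 + 163 = A + 1, so A = 163.
Conserve atomic number: 1 + 67 = Z + 0, so Z = 68.
Z = 68 is erbium, so the species is ¹⁶³Er.

Er-163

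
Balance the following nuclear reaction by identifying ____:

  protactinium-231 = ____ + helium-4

Ac-227

Conserve mass number: 231 = A + 4, so A = 227.
Conserve atomic number: 91 = Z + 2, so Z = 89.
Z = 89 is actinium, so the species is actinium-227.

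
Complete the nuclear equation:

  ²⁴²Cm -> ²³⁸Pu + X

Conserve mass number: 242 = 238 + A, so A = 4.
Conserve atomic number: 96 = 94 + Z, so Z = 2.
A = 4 and Z = 2 is ⁴He — an alpha particle.

alpha particle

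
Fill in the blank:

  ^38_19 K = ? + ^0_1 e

Conserve mass number: 38 = A + 0, so A = 38.
Conserve atomic number: 19 = Z + 1, so Z = 18.
Z = 18 is argon, so the species is ^38_18 Ar.

Ar-38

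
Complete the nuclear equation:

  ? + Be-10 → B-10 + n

Conserve mass number: A + 10 = 10 + 1, so A = 1.
Conserve atomic number: Z + 4 = 5 + 0, so Z = 1.
A = 1 and Z = 1 is H-1 — a proton.

proton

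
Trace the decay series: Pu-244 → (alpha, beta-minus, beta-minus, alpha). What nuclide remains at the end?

Start: (A, Z) = (244, 94).
After α: (240, 92).
After β⁻: (240, 93).
After β⁻: (240, 94).
After α: (236, 92).
Z = 92 is uranium.

U-236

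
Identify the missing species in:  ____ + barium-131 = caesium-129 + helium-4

Conserve mass number: A + 131 = 129 + 4, so A = 2.
Conserve atomic number: Z + 56 = 55 + 2, so Z = 1.
A = 2 and Z = 1 is hydrogen-2 — a deuteron.

deuteron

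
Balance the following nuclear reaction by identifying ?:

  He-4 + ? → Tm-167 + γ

Conserve mass number: 4 + A = 167 + 0, so A = 163.
Conserve atomic number: 2 + Z = 69 + 0, so Z = 67.
Z = 67 is holmium, so the species is Ho-163.

Ho-163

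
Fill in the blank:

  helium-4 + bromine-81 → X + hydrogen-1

Conserve mass number: 4 + 81 = A + 1, so A = 84.
Conserve atomic number: 2 + 35 = Z + 1, so Z = 36.
Z = 36 is krypton, so the species is krypton-84.

Kr-84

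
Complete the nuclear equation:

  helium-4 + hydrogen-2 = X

Conserve mass number: 4 + 2 = A, so A = 6.
Conserve atomic number: 2 + 1 = Z, so Z = 3.
Z = 3 is lithium, so the species is lithium-6.

Li-6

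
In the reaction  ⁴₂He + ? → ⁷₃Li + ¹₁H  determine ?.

Conserve mass number: 4 + A = 7 + 1, so A = 4.
Conserve atomic number: 2 + Z = 3 + 1, so Z = 2.
A = 4 and Z = 2 is ⁴₂He — an alpha particle.

alpha particle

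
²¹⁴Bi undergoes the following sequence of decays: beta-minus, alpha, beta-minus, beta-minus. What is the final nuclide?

Po-210

Start: (A, Z) = (214, 83).
After β⁻: (214, 84).
After α: (210, 82).
After β⁻: (210, 83).
After β⁻: (210, 84).
Z = 84 is polonium.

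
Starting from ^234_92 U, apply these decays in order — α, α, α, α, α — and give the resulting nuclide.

Pb-214

Start: (A, Z) = (234, 92).
After α: (230, 90).
After α: (226, 88).
After α: (222, 86).
After α: (218, 84).
After α: (214, 82).
Z = 82 is lead.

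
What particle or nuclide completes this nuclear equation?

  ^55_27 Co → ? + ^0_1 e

Conserve mass number: 55 = A + 0, so A = 55.
Conserve atomic number: 27 = Z + 1, so Z = 26.
Z = 26 is iron, so the species is ^55_26 Fe.

Fe-55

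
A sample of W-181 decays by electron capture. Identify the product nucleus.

Ta-181

Electron capture: mass number changes by +0, atomic number by -1.
A: 181 = 181; Z: 74 − 1 = 73.
Z = 73 is tantalum, so the daughter is Ta-181.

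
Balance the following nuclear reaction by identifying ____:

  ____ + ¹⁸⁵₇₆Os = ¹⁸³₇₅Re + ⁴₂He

deuteron

Conserve mass number: A + 185 = 183 + 4, so A = 2.
Conserve atomic number: Z + 76 = 75 + 2, so Z = 1.
A = 2 and Z = 1 is ²₁H — a deuteron.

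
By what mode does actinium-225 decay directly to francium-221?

alpha decay

ΔA = 221 − 225 = -4; ΔZ = 87 − 89 = -2.
A drops by 4 and Z drops by 2 — the signature of alpha emission.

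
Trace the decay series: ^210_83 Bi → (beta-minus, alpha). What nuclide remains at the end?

Pb-206

Start: (A, Z) = (210, 83).
After β⁻: (210, 84).
After α: (206, 82).
Z = 82 is lead.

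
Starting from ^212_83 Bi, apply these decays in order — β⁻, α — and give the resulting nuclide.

Start: (A, Z) = (212, 83).
After β⁻: (212, 84).
After α: (208, 82).
Z = 82 is lead.

Pb-208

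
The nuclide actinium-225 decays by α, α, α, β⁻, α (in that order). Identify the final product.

Start: (A, Z) = (225, 89).
After α: (221, 87).
After α: (217, 85).
After α: (213, 83).
After β⁻: (213, 84).
After α: (209, 82).
Z = 82 is lead.

Pb-209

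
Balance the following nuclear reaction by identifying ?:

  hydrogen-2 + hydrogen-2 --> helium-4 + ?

Conserve mass number: 2 + 2 = 4 + A, so A = 0.
Conserve atomic number: 1 + 1 = 2 + Z, so Z = 0.
A = 0 and Z = 0 is γ — a gamma ray.

gamma ray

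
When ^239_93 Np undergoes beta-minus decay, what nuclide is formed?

Pu-239

Beta-minus decay: mass number changes by +0, atomic number by +1.
A: 239 = 239; Z: 93 + 1 = 94.
Z = 94 is plutonium, so the daughter is ^239_94 Pu.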